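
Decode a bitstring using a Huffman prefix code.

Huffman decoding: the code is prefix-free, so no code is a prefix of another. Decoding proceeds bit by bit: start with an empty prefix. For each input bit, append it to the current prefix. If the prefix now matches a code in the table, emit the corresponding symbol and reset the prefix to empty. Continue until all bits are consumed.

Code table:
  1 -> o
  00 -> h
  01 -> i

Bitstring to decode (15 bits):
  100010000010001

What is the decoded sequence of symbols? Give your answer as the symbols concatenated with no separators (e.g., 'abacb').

Answer: ohihhihi

Derivation:
Bit 0: prefix='1' -> emit 'o', reset
Bit 1: prefix='0' (no match yet)
Bit 2: prefix='00' -> emit 'h', reset
Bit 3: prefix='0' (no match yet)
Bit 4: prefix='01' -> emit 'i', reset
Bit 5: prefix='0' (no match yet)
Bit 6: prefix='00' -> emit 'h', reset
Bit 7: prefix='0' (no match yet)
Bit 8: prefix='00' -> emit 'h', reset
Bit 9: prefix='0' (no match yet)
Bit 10: prefix='01' -> emit 'i', reset
Bit 11: prefix='0' (no match yet)
Bit 12: prefix='00' -> emit 'h', reset
Bit 13: prefix='0' (no match yet)
Bit 14: prefix='01' -> emit 'i', reset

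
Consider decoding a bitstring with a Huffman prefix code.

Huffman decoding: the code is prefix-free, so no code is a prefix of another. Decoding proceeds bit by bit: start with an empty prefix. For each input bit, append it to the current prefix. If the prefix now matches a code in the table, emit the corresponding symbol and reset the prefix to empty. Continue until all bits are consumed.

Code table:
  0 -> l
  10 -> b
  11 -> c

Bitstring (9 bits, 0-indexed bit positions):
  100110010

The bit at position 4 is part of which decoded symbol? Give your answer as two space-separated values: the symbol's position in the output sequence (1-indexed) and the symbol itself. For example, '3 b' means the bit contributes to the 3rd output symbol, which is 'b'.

Answer: 3 c

Derivation:
Bit 0: prefix='1' (no match yet)
Bit 1: prefix='10' -> emit 'b', reset
Bit 2: prefix='0' -> emit 'l', reset
Bit 3: prefix='1' (no match yet)
Bit 4: prefix='11' -> emit 'c', reset
Bit 5: prefix='0' -> emit 'l', reset
Bit 6: prefix='0' -> emit 'l', reset
Bit 7: prefix='1' (no match yet)
Bit 8: prefix='10' -> emit 'b', reset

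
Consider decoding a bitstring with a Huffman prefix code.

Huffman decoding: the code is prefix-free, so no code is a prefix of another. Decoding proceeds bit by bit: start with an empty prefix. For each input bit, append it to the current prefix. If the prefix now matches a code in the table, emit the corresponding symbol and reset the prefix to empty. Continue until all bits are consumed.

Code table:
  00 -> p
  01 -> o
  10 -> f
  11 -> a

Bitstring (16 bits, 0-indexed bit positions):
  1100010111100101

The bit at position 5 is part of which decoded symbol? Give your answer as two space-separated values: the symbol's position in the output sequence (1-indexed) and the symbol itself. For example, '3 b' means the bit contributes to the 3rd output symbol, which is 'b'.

Answer: 3 o

Derivation:
Bit 0: prefix='1' (no match yet)
Bit 1: prefix='11' -> emit 'a', reset
Bit 2: prefix='0' (no match yet)
Bit 3: prefix='00' -> emit 'p', reset
Bit 4: prefix='0' (no match yet)
Bit 5: prefix='01' -> emit 'o', reset
Bit 6: prefix='0' (no match yet)
Bit 7: prefix='01' -> emit 'o', reset
Bit 8: prefix='1' (no match yet)
Bit 9: prefix='11' -> emit 'a', reset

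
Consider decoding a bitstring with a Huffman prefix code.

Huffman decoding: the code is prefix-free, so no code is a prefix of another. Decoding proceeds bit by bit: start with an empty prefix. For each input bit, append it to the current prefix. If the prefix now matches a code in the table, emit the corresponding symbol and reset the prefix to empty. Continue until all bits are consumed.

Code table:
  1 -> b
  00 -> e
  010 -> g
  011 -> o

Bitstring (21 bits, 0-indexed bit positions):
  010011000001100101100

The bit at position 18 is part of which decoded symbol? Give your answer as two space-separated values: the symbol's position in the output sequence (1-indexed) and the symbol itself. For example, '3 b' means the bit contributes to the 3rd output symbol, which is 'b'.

Bit 0: prefix='0' (no match yet)
Bit 1: prefix='01' (no match yet)
Bit 2: prefix='010' -> emit 'g', reset
Bit 3: prefix='0' (no match yet)
Bit 4: prefix='01' (no match yet)
Bit 5: prefix='011' -> emit 'o', reset
Bit 6: prefix='0' (no match yet)
Bit 7: prefix='00' -> emit 'e', reset
Bit 8: prefix='0' (no match yet)
Bit 9: prefix='00' -> emit 'e', reset
Bit 10: prefix='0' (no match yet)
Bit 11: prefix='01' (no match yet)
Bit 12: prefix='011' -> emit 'o', reset
Bit 13: prefix='0' (no match yet)
Bit 14: prefix='00' -> emit 'e', reset
Bit 15: prefix='1' -> emit 'b', reset
Bit 16: prefix='0' (no match yet)
Bit 17: prefix='01' (no match yet)
Bit 18: prefix='011' -> emit 'o', reset
Bit 19: prefix='0' (no match yet)
Bit 20: prefix='00' -> emit 'e', reset

Answer: 8 o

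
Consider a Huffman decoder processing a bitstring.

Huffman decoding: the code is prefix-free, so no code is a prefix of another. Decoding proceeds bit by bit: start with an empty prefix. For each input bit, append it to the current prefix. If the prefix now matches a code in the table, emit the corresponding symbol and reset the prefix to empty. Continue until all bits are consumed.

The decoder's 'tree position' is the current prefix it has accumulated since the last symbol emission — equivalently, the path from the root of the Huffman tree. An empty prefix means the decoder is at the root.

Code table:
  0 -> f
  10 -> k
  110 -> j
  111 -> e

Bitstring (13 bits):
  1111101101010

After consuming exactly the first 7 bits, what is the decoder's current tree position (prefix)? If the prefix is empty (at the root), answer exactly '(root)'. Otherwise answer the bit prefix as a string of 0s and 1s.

Answer: 1

Derivation:
Bit 0: prefix='1' (no match yet)
Bit 1: prefix='11' (no match yet)
Bit 2: prefix='111' -> emit 'e', reset
Bit 3: prefix='1' (no match yet)
Bit 4: prefix='11' (no match yet)
Bit 5: prefix='110' -> emit 'j', reset
Bit 6: prefix='1' (no match yet)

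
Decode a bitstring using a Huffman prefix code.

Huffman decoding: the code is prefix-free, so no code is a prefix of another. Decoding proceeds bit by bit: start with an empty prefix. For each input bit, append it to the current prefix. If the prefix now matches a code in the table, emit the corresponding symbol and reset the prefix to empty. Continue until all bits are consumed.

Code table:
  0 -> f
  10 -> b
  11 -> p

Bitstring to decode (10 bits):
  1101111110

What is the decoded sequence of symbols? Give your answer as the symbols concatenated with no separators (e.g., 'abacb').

Answer: pfpppf

Derivation:
Bit 0: prefix='1' (no match yet)
Bit 1: prefix='11' -> emit 'p', reset
Bit 2: prefix='0' -> emit 'f', reset
Bit 3: prefix='1' (no match yet)
Bit 4: prefix='11' -> emit 'p', reset
Bit 5: prefix='1' (no match yet)
Bit 6: prefix='11' -> emit 'p', reset
Bit 7: prefix='1' (no match yet)
Bit 8: prefix='11' -> emit 'p', reset
Bit 9: prefix='0' -> emit 'f', reset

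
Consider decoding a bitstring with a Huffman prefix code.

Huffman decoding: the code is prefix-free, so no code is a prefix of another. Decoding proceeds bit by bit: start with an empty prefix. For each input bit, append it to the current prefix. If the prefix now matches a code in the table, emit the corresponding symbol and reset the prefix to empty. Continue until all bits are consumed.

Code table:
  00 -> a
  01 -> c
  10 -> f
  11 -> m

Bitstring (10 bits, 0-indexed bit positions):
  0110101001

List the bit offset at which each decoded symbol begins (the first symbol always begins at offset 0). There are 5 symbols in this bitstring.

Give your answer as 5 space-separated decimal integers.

Answer: 0 2 4 6 8

Derivation:
Bit 0: prefix='0' (no match yet)
Bit 1: prefix='01' -> emit 'c', reset
Bit 2: prefix='1' (no match yet)
Bit 3: prefix='10' -> emit 'f', reset
Bit 4: prefix='1' (no match yet)
Bit 5: prefix='10' -> emit 'f', reset
Bit 6: prefix='1' (no match yet)
Bit 7: prefix='10' -> emit 'f', reset
Bit 8: prefix='0' (no match yet)
Bit 9: prefix='01' -> emit 'c', reset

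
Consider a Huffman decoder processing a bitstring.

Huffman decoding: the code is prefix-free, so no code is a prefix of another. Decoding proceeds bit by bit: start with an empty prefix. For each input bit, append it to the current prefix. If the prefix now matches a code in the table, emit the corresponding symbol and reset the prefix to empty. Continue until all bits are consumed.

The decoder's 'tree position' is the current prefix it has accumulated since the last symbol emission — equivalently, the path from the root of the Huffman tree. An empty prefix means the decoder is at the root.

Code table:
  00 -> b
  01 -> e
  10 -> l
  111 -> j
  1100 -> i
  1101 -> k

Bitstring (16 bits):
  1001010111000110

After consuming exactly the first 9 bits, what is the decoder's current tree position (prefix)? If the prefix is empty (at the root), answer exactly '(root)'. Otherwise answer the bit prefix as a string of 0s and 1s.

Bit 0: prefix='1' (no match yet)
Bit 1: prefix='10' -> emit 'l', reset
Bit 2: prefix='0' (no match yet)
Bit 3: prefix='01' -> emit 'e', reset
Bit 4: prefix='0' (no match yet)
Bit 5: prefix='01' -> emit 'e', reset
Bit 6: prefix='0' (no match yet)
Bit 7: prefix='01' -> emit 'e', reset
Bit 8: prefix='1' (no match yet)

Answer: 1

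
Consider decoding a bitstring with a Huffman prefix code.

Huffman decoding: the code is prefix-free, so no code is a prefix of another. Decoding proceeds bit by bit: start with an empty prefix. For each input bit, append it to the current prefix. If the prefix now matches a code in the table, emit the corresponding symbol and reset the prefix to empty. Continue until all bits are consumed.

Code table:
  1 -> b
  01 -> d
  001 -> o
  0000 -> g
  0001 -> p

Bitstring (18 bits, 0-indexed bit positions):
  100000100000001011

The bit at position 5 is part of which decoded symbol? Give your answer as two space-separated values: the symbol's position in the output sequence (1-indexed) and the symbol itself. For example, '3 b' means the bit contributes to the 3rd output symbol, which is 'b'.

Answer: 3 d

Derivation:
Bit 0: prefix='1' -> emit 'b', reset
Bit 1: prefix='0' (no match yet)
Bit 2: prefix='00' (no match yet)
Bit 3: prefix='000' (no match yet)
Bit 4: prefix='0000' -> emit 'g', reset
Bit 5: prefix='0' (no match yet)
Bit 6: prefix='01' -> emit 'd', reset
Bit 7: prefix='0' (no match yet)
Bit 8: prefix='00' (no match yet)
Bit 9: prefix='000' (no match yet)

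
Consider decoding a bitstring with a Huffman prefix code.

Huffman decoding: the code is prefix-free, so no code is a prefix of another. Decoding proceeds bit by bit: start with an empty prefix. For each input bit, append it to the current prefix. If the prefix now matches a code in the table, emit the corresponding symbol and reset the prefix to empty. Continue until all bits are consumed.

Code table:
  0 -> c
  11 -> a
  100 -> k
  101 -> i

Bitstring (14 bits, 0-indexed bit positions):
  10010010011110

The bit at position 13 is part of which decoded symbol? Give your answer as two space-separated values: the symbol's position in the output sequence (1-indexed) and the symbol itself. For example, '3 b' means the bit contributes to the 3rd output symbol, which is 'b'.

Answer: 6 c

Derivation:
Bit 0: prefix='1' (no match yet)
Bit 1: prefix='10' (no match yet)
Bit 2: prefix='100' -> emit 'k', reset
Bit 3: prefix='1' (no match yet)
Bit 4: prefix='10' (no match yet)
Bit 5: prefix='100' -> emit 'k', reset
Bit 6: prefix='1' (no match yet)
Bit 7: prefix='10' (no match yet)
Bit 8: prefix='100' -> emit 'k', reset
Bit 9: prefix='1' (no match yet)
Bit 10: prefix='11' -> emit 'a', reset
Bit 11: prefix='1' (no match yet)
Bit 12: prefix='11' -> emit 'a', reset
Bit 13: prefix='0' -> emit 'c', reset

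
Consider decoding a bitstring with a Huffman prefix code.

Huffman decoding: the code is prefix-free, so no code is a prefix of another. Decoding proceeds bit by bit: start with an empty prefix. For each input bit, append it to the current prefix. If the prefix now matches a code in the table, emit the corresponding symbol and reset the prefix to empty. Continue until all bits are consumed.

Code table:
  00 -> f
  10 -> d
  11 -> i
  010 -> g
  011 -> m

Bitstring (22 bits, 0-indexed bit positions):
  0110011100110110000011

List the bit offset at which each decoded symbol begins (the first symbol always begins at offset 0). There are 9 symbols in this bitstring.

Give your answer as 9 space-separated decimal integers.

Answer: 0 3 5 7 9 12 15 17 19

Derivation:
Bit 0: prefix='0' (no match yet)
Bit 1: prefix='01' (no match yet)
Bit 2: prefix='011' -> emit 'm', reset
Bit 3: prefix='0' (no match yet)
Bit 4: prefix='00' -> emit 'f', reset
Bit 5: prefix='1' (no match yet)
Bit 6: prefix='11' -> emit 'i', reset
Bit 7: prefix='1' (no match yet)
Bit 8: prefix='10' -> emit 'd', reset
Bit 9: prefix='0' (no match yet)
Bit 10: prefix='01' (no match yet)
Bit 11: prefix='011' -> emit 'm', reset
Bit 12: prefix='0' (no match yet)
Bit 13: prefix='01' (no match yet)
Bit 14: prefix='011' -> emit 'm', reset
Bit 15: prefix='0' (no match yet)
Bit 16: prefix='00' -> emit 'f', reset
Bit 17: prefix='0' (no match yet)
Bit 18: prefix='00' -> emit 'f', reset
Bit 19: prefix='0' (no match yet)
Bit 20: prefix='01' (no match yet)
Bit 21: prefix='011' -> emit 'm', reset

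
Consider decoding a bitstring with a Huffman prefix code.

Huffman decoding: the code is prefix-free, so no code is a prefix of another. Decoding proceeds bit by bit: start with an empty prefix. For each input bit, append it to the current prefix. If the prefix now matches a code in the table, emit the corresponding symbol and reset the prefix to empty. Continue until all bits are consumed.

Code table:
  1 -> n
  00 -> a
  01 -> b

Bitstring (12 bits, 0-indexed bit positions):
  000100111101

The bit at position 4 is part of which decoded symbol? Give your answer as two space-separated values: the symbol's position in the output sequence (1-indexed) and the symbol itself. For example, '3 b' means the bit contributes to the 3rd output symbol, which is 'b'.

Bit 0: prefix='0' (no match yet)
Bit 1: prefix='00' -> emit 'a', reset
Bit 2: prefix='0' (no match yet)
Bit 3: prefix='01' -> emit 'b', reset
Bit 4: prefix='0' (no match yet)
Bit 5: prefix='00' -> emit 'a', reset
Bit 6: prefix='1' -> emit 'n', reset
Bit 7: prefix='1' -> emit 'n', reset
Bit 8: prefix='1' -> emit 'n', reset

Answer: 3 a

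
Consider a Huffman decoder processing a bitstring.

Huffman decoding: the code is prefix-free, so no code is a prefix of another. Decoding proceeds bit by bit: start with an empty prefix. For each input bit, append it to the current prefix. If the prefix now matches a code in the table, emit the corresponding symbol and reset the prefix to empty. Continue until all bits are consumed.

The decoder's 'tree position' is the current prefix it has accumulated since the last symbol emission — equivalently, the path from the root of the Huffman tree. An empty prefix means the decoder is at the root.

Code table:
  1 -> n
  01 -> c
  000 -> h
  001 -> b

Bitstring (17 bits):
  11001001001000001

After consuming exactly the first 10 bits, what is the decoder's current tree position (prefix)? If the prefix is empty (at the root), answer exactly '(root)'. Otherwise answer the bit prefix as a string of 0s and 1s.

Bit 0: prefix='1' -> emit 'n', reset
Bit 1: prefix='1' -> emit 'n', reset
Bit 2: prefix='0' (no match yet)
Bit 3: prefix='00' (no match yet)
Bit 4: prefix='001' -> emit 'b', reset
Bit 5: prefix='0' (no match yet)
Bit 6: prefix='00' (no match yet)
Bit 7: prefix='001' -> emit 'b', reset
Bit 8: prefix='0' (no match yet)
Bit 9: prefix='00' (no match yet)

Answer: 00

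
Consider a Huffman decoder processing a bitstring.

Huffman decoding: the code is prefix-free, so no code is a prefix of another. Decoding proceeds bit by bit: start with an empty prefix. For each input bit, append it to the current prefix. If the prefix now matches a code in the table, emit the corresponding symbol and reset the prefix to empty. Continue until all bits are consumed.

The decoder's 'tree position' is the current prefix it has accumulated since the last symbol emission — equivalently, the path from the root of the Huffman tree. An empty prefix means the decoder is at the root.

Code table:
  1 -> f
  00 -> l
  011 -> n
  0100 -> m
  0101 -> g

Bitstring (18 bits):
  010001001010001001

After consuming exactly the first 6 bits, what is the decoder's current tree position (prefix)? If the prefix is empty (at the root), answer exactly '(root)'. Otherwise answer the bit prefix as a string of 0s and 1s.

Answer: 01

Derivation:
Bit 0: prefix='0' (no match yet)
Bit 1: prefix='01' (no match yet)
Bit 2: prefix='010' (no match yet)
Bit 3: prefix='0100' -> emit 'm', reset
Bit 4: prefix='0' (no match yet)
Bit 5: prefix='01' (no match yet)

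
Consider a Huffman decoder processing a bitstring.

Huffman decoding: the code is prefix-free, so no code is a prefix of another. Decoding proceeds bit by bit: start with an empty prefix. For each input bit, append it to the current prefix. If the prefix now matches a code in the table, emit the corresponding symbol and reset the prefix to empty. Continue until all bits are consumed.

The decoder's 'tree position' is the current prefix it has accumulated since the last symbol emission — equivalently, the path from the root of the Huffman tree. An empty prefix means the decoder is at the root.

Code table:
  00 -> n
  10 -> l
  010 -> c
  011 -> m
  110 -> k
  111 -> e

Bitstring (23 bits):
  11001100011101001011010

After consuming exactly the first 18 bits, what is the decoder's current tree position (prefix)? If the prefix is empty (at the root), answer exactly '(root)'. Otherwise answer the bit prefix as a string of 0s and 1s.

Bit 0: prefix='1' (no match yet)
Bit 1: prefix='11' (no match yet)
Bit 2: prefix='110' -> emit 'k', reset
Bit 3: prefix='0' (no match yet)
Bit 4: prefix='01' (no match yet)
Bit 5: prefix='011' -> emit 'm', reset
Bit 6: prefix='0' (no match yet)
Bit 7: prefix='00' -> emit 'n', reset
Bit 8: prefix='0' (no match yet)
Bit 9: prefix='01' (no match yet)
Bit 10: prefix='011' -> emit 'm', reset
Bit 11: prefix='1' (no match yet)
Bit 12: prefix='10' -> emit 'l', reset
Bit 13: prefix='1' (no match yet)
Bit 14: prefix='10' -> emit 'l', reset
Bit 15: prefix='0' (no match yet)
Bit 16: prefix='01' (no match yet)
Bit 17: prefix='010' -> emit 'c', reset

Answer: (root)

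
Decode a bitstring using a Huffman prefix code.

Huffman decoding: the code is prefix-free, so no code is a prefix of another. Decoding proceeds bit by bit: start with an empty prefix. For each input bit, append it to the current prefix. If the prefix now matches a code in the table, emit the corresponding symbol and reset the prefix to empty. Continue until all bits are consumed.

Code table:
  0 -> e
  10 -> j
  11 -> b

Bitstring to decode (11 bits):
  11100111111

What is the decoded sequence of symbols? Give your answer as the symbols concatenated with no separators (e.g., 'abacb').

Bit 0: prefix='1' (no match yet)
Bit 1: prefix='11' -> emit 'b', reset
Bit 2: prefix='1' (no match yet)
Bit 3: prefix='10' -> emit 'j', reset
Bit 4: prefix='0' -> emit 'e', reset
Bit 5: prefix='1' (no match yet)
Bit 6: prefix='11' -> emit 'b', reset
Bit 7: prefix='1' (no match yet)
Bit 8: prefix='11' -> emit 'b', reset
Bit 9: prefix='1' (no match yet)
Bit 10: prefix='11' -> emit 'b', reset

Answer: bjebbb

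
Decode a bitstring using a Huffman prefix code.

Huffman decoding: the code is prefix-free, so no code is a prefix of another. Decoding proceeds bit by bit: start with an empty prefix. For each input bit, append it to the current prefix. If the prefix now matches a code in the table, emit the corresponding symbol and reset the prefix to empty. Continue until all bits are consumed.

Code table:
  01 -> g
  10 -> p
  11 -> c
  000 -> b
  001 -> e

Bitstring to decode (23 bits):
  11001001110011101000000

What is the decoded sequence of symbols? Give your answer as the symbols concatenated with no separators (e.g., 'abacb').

Answer: ceececgbb

Derivation:
Bit 0: prefix='1' (no match yet)
Bit 1: prefix='11' -> emit 'c', reset
Bit 2: prefix='0' (no match yet)
Bit 3: prefix='00' (no match yet)
Bit 4: prefix='001' -> emit 'e', reset
Bit 5: prefix='0' (no match yet)
Bit 6: prefix='00' (no match yet)
Bit 7: prefix='001' -> emit 'e', reset
Bit 8: prefix='1' (no match yet)
Bit 9: prefix='11' -> emit 'c', reset
Bit 10: prefix='0' (no match yet)
Bit 11: prefix='00' (no match yet)
Bit 12: prefix='001' -> emit 'e', reset
Bit 13: prefix='1' (no match yet)
Bit 14: prefix='11' -> emit 'c', reset
Bit 15: prefix='0' (no match yet)
Bit 16: prefix='01' -> emit 'g', reset
Bit 17: prefix='0' (no match yet)
Bit 18: prefix='00' (no match yet)
Bit 19: prefix='000' -> emit 'b', reset
Bit 20: prefix='0' (no match yet)
Bit 21: prefix='00' (no match yet)
Bit 22: prefix='000' -> emit 'b', reset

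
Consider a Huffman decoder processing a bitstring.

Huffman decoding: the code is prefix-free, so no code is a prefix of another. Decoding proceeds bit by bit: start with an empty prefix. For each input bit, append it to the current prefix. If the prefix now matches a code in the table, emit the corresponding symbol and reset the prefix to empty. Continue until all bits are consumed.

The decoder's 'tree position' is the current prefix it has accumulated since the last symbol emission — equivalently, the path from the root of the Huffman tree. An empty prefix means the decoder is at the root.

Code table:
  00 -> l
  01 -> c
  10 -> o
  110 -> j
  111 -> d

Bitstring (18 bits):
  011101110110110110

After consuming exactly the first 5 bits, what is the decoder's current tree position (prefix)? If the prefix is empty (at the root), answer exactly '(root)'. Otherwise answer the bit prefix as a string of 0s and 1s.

Answer: (root)

Derivation:
Bit 0: prefix='0' (no match yet)
Bit 1: prefix='01' -> emit 'c', reset
Bit 2: prefix='1' (no match yet)
Bit 3: prefix='11' (no match yet)
Bit 4: prefix='110' -> emit 'j', reset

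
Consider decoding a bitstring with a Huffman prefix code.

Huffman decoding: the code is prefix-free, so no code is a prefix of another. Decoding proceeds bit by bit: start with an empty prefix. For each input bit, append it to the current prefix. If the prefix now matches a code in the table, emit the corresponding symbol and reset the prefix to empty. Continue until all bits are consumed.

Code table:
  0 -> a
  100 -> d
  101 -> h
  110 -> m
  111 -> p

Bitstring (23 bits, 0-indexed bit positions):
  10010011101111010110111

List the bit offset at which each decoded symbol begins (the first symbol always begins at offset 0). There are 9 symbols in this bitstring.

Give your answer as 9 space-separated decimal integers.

Bit 0: prefix='1' (no match yet)
Bit 1: prefix='10' (no match yet)
Bit 2: prefix='100' -> emit 'd', reset
Bit 3: prefix='1' (no match yet)
Bit 4: prefix='10' (no match yet)
Bit 5: prefix='100' -> emit 'd', reset
Bit 6: prefix='1' (no match yet)
Bit 7: prefix='11' (no match yet)
Bit 8: prefix='111' -> emit 'p', reset
Bit 9: prefix='0' -> emit 'a', reset
Bit 10: prefix='1' (no match yet)
Bit 11: prefix='11' (no match yet)
Bit 12: prefix='111' -> emit 'p', reset
Bit 13: prefix='1' (no match yet)
Bit 14: prefix='10' (no match yet)
Bit 15: prefix='101' -> emit 'h', reset
Bit 16: prefix='0' -> emit 'a', reset
Bit 17: prefix='1' (no match yet)
Bit 18: prefix='11' (no match yet)
Bit 19: prefix='110' -> emit 'm', reset
Bit 20: prefix='1' (no match yet)
Bit 21: prefix='11' (no match yet)
Bit 22: prefix='111' -> emit 'p', reset

Answer: 0 3 6 9 10 13 16 17 20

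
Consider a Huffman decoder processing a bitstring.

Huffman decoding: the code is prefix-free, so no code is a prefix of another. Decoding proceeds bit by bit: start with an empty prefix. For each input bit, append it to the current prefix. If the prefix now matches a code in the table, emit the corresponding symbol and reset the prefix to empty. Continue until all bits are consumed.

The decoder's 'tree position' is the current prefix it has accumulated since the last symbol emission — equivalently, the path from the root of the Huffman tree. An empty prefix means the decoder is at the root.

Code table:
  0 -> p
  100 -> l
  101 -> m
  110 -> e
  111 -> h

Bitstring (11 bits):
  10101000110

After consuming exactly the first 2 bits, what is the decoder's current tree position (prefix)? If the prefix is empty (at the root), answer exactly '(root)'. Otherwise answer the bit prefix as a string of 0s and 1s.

Answer: 10

Derivation:
Bit 0: prefix='1' (no match yet)
Bit 1: prefix='10' (no match yet)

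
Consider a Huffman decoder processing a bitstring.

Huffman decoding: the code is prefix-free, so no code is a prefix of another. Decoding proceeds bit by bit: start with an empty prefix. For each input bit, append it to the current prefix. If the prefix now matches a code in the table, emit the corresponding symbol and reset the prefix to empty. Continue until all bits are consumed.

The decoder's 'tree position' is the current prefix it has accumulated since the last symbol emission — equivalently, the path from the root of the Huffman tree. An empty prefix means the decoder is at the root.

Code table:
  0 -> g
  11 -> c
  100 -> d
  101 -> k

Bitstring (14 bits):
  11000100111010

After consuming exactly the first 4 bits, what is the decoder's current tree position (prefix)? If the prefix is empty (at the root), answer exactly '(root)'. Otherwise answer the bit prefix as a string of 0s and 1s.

Answer: (root)

Derivation:
Bit 0: prefix='1' (no match yet)
Bit 1: prefix='11' -> emit 'c', reset
Bit 2: prefix='0' -> emit 'g', reset
Bit 3: prefix='0' -> emit 'g', reset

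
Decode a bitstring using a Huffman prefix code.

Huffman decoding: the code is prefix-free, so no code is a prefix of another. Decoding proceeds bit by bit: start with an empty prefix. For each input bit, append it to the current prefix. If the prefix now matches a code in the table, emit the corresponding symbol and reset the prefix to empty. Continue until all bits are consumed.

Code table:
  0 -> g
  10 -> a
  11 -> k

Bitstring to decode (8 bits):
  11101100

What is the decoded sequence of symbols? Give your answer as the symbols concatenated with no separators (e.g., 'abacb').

Bit 0: prefix='1' (no match yet)
Bit 1: prefix='11' -> emit 'k', reset
Bit 2: prefix='1' (no match yet)
Bit 3: prefix='10' -> emit 'a', reset
Bit 4: prefix='1' (no match yet)
Bit 5: prefix='11' -> emit 'k', reset
Bit 6: prefix='0' -> emit 'g', reset
Bit 7: prefix='0' -> emit 'g', reset

Answer: kakgg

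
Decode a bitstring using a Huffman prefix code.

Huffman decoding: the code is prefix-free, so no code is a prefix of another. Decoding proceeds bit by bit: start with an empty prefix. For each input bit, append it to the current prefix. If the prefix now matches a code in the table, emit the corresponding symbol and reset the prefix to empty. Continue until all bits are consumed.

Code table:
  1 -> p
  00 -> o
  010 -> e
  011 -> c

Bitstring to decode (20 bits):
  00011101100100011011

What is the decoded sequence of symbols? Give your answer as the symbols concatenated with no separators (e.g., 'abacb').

Answer: ocpcopocc

Derivation:
Bit 0: prefix='0' (no match yet)
Bit 1: prefix='00' -> emit 'o', reset
Bit 2: prefix='0' (no match yet)
Bit 3: prefix='01' (no match yet)
Bit 4: prefix='011' -> emit 'c', reset
Bit 5: prefix='1' -> emit 'p', reset
Bit 6: prefix='0' (no match yet)
Bit 7: prefix='01' (no match yet)
Bit 8: prefix='011' -> emit 'c', reset
Bit 9: prefix='0' (no match yet)
Bit 10: prefix='00' -> emit 'o', reset
Bit 11: prefix='1' -> emit 'p', reset
Bit 12: prefix='0' (no match yet)
Bit 13: prefix='00' -> emit 'o', reset
Bit 14: prefix='0' (no match yet)
Bit 15: prefix='01' (no match yet)
Bit 16: prefix='011' -> emit 'c', reset
Bit 17: prefix='0' (no match yet)
Bit 18: prefix='01' (no match yet)
Bit 19: prefix='011' -> emit 'c', reset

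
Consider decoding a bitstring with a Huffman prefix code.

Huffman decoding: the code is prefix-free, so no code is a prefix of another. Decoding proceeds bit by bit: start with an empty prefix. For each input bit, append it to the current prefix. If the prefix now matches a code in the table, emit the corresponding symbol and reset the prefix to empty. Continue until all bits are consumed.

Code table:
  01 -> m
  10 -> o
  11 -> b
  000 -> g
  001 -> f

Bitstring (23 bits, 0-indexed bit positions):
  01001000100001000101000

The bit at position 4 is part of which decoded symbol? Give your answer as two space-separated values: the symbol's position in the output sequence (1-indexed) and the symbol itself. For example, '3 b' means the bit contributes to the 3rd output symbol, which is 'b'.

Bit 0: prefix='0' (no match yet)
Bit 1: prefix='01' -> emit 'm', reset
Bit 2: prefix='0' (no match yet)
Bit 3: prefix='00' (no match yet)
Bit 4: prefix='001' -> emit 'f', reset
Bit 5: prefix='0' (no match yet)
Bit 6: prefix='00' (no match yet)
Bit 7: prefix='000' -> emit 'g', reset
Bit 8: prefix='1' (no match yet)

Answer: 2 f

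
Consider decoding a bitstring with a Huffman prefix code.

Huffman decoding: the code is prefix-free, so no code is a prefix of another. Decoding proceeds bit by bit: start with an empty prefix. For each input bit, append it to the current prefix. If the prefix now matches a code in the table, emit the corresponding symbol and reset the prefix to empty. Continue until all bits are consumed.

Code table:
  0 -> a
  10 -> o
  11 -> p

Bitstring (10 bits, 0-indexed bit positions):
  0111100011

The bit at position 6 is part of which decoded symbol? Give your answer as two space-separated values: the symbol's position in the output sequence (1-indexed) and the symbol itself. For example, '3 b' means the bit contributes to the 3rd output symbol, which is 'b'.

Answer: 5 a

Derivation:
Bit 0: prefix='0' -> emit 'a', reset
Bit 1: prefix='1' (no match yet)
Bit 2: prefix='11' -> emit 'p', reset
Bit 3: prefix='1' (no match yet)
Bit 4: prefix='11' -> emit 'p', reset
Bit 5: prefix='0' -> emit 'a', reset
Bit 6: prefix='0' -> emit 'a', reset
Bit 7: prefix='0' -> emit 'a', reset
Bit 8: prefix='1' (no match yet)
Bit 9: prefix='11' -> emit 'p', reset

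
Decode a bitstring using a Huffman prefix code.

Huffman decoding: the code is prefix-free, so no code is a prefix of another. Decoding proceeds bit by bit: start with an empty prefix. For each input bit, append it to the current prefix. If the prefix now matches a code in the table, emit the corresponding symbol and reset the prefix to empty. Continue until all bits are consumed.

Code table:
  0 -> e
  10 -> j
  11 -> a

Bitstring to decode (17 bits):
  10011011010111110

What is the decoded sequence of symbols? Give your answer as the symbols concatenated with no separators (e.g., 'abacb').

Answer: jeaeaejaaj

Derivation:
Bit 0: prefix='1' (no match yet)
Bit 1: prefix='10' -> emit 'j', reset
Bit 2: prefix='0' -> emit 'e', reset
Bit 3: prefix='1' (no match yet)
Bit 4: prefix='11' -> emit 'a', reset
Bit 5: prefix='0' -> emit 'e', reset
Bit 6: prefix='1' (no match yet)
Bit 7: prefix='11' -> emit 'a', reset
Bit 8: prefix='0' -> emit 'e', reset
Bit 9: prefix='1' (no match yet)
Bit 10: prefix='10' -> emit 'j', reset
Bit 11: prefix='1' (no match yet)
Bit 12: prefix='11' -> emit 'a', reset
Bit 13: prefix='1' (no match yet)
Bit 14: prefix='11' -> emit 'a', reset
Bit 15: prefix='1' (no match yet)
Bit 16: prefix='10' -> emit 'j', reset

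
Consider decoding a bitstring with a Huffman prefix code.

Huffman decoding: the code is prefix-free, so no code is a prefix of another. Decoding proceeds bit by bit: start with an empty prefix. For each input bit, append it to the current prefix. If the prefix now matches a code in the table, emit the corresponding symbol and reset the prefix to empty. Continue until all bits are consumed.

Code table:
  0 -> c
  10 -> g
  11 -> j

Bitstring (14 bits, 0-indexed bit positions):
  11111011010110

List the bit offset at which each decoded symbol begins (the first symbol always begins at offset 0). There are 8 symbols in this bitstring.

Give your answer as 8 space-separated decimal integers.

Answer: 0 2 4 6 8 9 11 13

Derivation:
Bit 0: prefix='1' (no match yet)
Bit 1: prefix='11' -> emit 'j', reset
Bit 2: prefix='1' (no match yet)
Bit 3: prefix='11' -> emit 'j', reset
Bit 4: prefix='1' (no match yet)
Bit 5: prefix='10' -> emit 'g', reset
Bit 6: prefix='1' (no match yet)
Bit 7: prefix='11' -> emit 'j', reset
Bit 8: prefix='0' -> emit 'c', reset
Bit 9: prefix='1' (no match yet)
Bit 10: prefix='10' -> emit 'g', reset
Bit 11: prefix='1' (no match yet)
Bit 12: prefix='11' -> emit 'j', reset
Bit 13: prefix='0' -> emit 'c', reset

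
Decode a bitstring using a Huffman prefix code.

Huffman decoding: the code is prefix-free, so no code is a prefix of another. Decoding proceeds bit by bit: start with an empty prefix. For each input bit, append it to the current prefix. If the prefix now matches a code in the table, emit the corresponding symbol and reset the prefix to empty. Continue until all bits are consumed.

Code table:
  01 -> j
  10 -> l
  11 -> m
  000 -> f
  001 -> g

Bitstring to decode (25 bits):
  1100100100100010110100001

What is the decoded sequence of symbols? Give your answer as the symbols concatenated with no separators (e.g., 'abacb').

Bit 0: prefix='1' (no match yet)
Bit 1: prefix='11' -> emit 'm', reset
Bit 2: prefix='0' (no match yet)
Bit 3: prefix='00' (no match yet)
Bit 4: prefix='001' -> emit 'g', reset
Bit 5: prefix='0' (no match yet)
Bit 6: prefix='00' (no match yet)
Bit 7: prefix='001' -> emit 'g', reset
Bit 8: prefix='0' (no match yet)
Bit 9: prefix='00' (no match yet)
Bit 10: prefix='001' -> emit 'g', reset
Bit 11: prefix='0' (no match yet)
Bit 12: prefix='00' (no match yet)
Bit 13: prefix='000' -> emit 'f', reset
Bit 14: prefix='1' (no match yet)
Bit 15: prefix='10' -> emit 'l', reset
Bit 16: prefix='1' (no match yet)
Bit 17: prefix='11' -> emit 'm', reset
Bit 18: prefix='0' (no match yet)
Bit 19: prefix='01' -> emit 'j', reset
Bit 20: prefix='0' (no match yet)
Bit 21: prefix='00' (no match yet)
Bit 22: prefix='000' -> emit 'f', reset
Bit 23: prefix='0' (no match yet)
Bit 24: prefix='01' -> emit 'j', reset

Answer: mgggflmjfj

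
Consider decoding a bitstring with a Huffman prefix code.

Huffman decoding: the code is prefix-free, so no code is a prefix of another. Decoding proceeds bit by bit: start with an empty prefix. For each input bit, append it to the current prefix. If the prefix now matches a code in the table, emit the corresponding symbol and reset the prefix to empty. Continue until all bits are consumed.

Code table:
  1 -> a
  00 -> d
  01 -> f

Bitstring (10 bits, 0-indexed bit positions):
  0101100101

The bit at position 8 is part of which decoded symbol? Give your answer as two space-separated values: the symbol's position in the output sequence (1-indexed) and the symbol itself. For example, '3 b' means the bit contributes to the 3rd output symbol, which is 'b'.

Bit 0: prefix='0' (no match yet)
Bit 1: prefix='01' -> emit 'f', reset
Bit 2: prefix='0' (no match yet)
Bit 3: prefix='01' -> emit 'f', reset
Bit 4: prefix='1' -> emit 'a', reset
Bit 5: prefix='0' (no match yet)
Bit 6: prefix='00' -> emit 'd', reset
Bit 7: prefix='1' -> emit 'a', reset
Bit 8: prefix='0' (no match yet)
Bit 9: prefix='01' -> emit 'f', reset

Answer: 6 f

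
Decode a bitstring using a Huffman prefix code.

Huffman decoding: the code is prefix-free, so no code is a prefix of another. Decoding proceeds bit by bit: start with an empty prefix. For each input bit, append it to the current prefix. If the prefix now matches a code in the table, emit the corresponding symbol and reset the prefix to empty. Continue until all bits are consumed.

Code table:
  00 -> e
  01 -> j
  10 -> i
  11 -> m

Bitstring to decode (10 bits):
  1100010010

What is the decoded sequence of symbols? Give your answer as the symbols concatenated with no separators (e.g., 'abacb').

Bit 0: prefix='1' (no match yet)
Bit 1: prefix='11' -> emit 'm', reset
Bit 2: prefix='0' (no match yet)
Bit 3: prefix='00' -> emit 'e', reset
Bit 4: prefix='0' (no match yet)
Bit 5: prefix='01' -> emit 'j', reset
Bit 6: prefix='0' (no match yet)
Bit 7: prefix='00' -> emit 'e', reset
Bit 8: prefix='1' (no match yet)
Bit 9: prefix='10' -> emit 'i', reset

Answer: mejei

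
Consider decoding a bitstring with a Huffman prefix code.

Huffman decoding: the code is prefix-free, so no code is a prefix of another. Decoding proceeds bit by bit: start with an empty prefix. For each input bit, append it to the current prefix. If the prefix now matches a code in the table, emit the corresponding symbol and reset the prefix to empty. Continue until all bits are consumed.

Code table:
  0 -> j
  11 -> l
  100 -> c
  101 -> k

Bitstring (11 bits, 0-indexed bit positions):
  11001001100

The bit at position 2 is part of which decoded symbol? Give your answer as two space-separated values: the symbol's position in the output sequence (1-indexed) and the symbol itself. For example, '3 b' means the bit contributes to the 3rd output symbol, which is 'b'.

Bit 0: prefix='1' (no match yet)
Bit 1: prefix='11' -> emit 'l', reset
Bit 2: prefix='0' -> emit 'j', reset
Bit 3: prefix='0' -> emit 'j', reset
Bit 4: prefix='1' (no match yet)
Bit 5: prefix='10' (no match yet)
Bit 6: prefix='100' -> emit 'c', reset

Answer: 2 j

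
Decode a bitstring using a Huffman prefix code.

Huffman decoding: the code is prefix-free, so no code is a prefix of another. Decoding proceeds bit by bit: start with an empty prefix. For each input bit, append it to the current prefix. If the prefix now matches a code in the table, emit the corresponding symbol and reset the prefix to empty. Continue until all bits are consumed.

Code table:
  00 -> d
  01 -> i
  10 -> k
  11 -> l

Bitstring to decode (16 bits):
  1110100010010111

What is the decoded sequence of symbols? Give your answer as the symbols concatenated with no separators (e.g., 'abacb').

Answer: lkkdkiil

Derivation:
Bit 0: prefix='1' (no match yet)
Bit 1: prefix='11' -> emit 'l', reset
Bit 2: prefix='1' (no match yet)
Bit 3: prefix='10' -> emit 'k', reset
Bit 4: prefix='1' (no match yet)
Bit 5: prefix='10' -> emit 'k', reset
Bit 6: prefix='0' (no match yet)
Bit 7: prefix='00' -> emit 'd', reset
Bit 8: prefix='1' (no match yet)
Bit 9: prefix='10' -> emit 'k', reset
Bit 10: prefix='0' (no match yet)
Bit 11: prefix='01' -> emit 'i', reset
Bit 12: prefix='0' (no match yet)
Bit 13: prefix='01' -> emit 'i', reset
Bit 14: prefix='1' (no match yet)
Bit 15: prefix='11' -> emit 'l', reset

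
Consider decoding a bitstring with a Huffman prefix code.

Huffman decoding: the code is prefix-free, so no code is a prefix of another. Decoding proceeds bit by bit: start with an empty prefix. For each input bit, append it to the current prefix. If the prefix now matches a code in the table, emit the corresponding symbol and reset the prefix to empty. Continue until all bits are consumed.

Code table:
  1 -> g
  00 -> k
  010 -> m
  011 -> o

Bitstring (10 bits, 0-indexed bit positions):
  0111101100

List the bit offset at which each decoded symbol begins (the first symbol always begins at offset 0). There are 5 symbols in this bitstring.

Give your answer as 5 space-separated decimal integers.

Answer: 0 3 4 5 8

Derivation:
Bit 0: prefix='0' (no match yet)
Bit 1: prefix='01' (no match yet)
Bit 2: prefix='011' -> emit 'o', reset
Bit 3: prefix='1' -> emit 'g', reset
Bit 4: prefix='1' -> emit 'g', reset
Bit 5: prefix='0' (no match yet)
Bit 6: prefix='01' (no match yet)
Bit 7: prefix='011' -> emit 'o', reset
Bit 8: prefix='0' (no match yet)
Bit 9: prefix='00' -> emit 'k', reset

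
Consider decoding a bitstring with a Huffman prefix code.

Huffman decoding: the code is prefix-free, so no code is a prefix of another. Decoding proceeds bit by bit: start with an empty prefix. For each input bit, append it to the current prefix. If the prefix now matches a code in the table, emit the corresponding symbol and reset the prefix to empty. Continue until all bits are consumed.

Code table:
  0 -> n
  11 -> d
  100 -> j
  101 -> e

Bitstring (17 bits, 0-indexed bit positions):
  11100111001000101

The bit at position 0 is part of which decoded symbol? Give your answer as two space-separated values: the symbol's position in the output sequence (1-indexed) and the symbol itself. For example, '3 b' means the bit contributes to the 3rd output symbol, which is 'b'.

Answer: 1 d

Derivation:
Bit 0: prefix='1' (no match yet)
Bit 1: prefix='11' -> emit 'd', reset
Bit 2: prefix='1' (no match yet)
Bit 3: prefix='10' (no match yet)
Bit 4: prefix='100' -> emit 'j', reset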